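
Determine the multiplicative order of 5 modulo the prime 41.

20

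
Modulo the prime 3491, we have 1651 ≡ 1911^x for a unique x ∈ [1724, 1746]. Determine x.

1740

Compute 1911^1724 mod 3491 = 1654, then multiply by 1911 repeatedly:
  1911^1724=1654  1911^1725=1439  1911^1726=2512  1911^1727=307  1911^1728=189
  1911^1729=1606  1911^1730=477  1911^1731=396  1911^1732=2700  1911^1733=2
  1911^1734=331  1911^1735=670  1911^1736=2664  1911^1737=1026  1911^1738=2235
  1911^1739=1592  1911^1740=1651
Found 1651 at exponent 1740.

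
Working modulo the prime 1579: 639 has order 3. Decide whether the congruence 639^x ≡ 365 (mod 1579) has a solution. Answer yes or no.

no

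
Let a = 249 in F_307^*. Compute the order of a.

The order of 249 must divide p − 1 = 306 = 2 · 3^2 · 17.
Divisors: 1, 2, 3, 6, 9, 17, 18, 34, 51, 102, 153, 306.
Check each in increasing order: 249^1 ≡ 249;  249^2 ≡ 294;  249^3 ≡ 140;  249^6 ≡ 259;  249^9 ≡ 34;  249^17 ≡ 33;  249^18 ≡ 235;  249^34 ≡ 168;  249^51 ≡ 18;  249^102 ≡ 17;  249^153 ≡ 306;  249^306 ≡ 1.
Smallest exponent giving 1 is 306.

306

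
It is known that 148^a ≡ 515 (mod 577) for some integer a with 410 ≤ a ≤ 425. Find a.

420

Compute 148^410 mod 577 = 323, then multiply by 148 repeatedly:
  148^410=323  148^411=490  148^412=395  148^413=183  148^414=542
  148^415=13  148^416=193  148^417=291  148^418=370  148^419=522
  148^420=515
Found 515 at exponent 420.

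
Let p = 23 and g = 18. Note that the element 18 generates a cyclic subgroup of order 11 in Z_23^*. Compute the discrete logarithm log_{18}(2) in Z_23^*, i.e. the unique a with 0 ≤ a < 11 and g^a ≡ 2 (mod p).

2

Successive powers of 18 modulo 23:
  18^0=1  18^1=18  18^2=2
So 18^2 ≡ 2 (mod 23), giving a = 2.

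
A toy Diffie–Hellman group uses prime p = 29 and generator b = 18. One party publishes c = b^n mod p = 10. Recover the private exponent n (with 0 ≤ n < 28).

Successive powers of 18 modulo 29:
  18^0=1  18^1=18  18^2=5  18^3=3  18^4=25  18^5=15
  18^6=9  18^7=17  18^8=16  18^9=27  18^10=22  18^11=19
  18^12=23  18^13=8  18^14=28  18^15=11  18^16=24  18^17=26
  18^18=4  18^19=14  18^20=20  18^21=12  18^22=13  18^23=2
  18^24=7  18^25=10
So 18^25 ≡ 10 (mod 29), giving n = 25.

25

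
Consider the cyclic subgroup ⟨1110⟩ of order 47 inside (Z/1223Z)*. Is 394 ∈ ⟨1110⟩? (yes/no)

yes

394 ∈ ⟨1110⟩ iff 394^47 ≡ 1 (mod 1223), since |⟨1110⟩| = 47.
394^47 mod 1223 = 1.
Since 1 = 1, 394 lies in the subgroup.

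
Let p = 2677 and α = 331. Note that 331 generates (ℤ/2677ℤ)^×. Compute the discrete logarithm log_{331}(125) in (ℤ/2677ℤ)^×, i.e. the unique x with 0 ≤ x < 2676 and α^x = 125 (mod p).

51

Baby-step giant-step with m = ceil(sqrt(2676)) = 52.
Baby table (331^j mod 2677 for j=0..51):
  0:1  1:331  2:2481  3:2049  4:938  5:2623  6:865  7:2553
  8:1788  9:211  10:239  11:1476  12:1342  13:2497  14:1991  15:479
  16:606  17:2488  18:1689  19:2243  20:904  21:2077  22:2175  23:2489
  24:2020  25:2047  26:276  27:338  28:2121  29:677  30:1896  31:1158
  32:487  33:577  34:920  35:2019  36:1716  37:472  38:966  39:1183
  40:731  41:1031  42:1282  43:1376  44:366  45:681  46:543  47:374
  48:652  49:1652  50:704  51:125
Giant step factor: 331^(-52) ≡ 1683 (mod 2677).
Scan 125·1683^i mod 2677 for i = 0, 1, …:
  i=0: 125
Match at i=0, j=51: x = 0·52 + 51 = 51.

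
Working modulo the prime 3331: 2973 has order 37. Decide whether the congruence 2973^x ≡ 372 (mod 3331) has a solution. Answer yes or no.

372 ∈ ⟨2973⟩ iff 372^37 ≡ 1 (mod 3331), since |⟨2973⟩| = 37.
372^37 mod 3331 = 1.
Since 1 = 1, 372 lies in the subgroup.

yes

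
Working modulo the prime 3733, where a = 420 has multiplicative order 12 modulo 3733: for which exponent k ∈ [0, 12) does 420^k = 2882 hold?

3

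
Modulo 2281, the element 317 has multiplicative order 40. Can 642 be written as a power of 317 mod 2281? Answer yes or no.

no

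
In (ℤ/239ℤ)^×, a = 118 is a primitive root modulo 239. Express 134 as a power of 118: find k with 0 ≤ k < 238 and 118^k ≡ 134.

Baby-step giant-step with m = ceil(sqrt(238)) = 16.
Baby table (118^j mod 239 for j=0..15):
  0:1  1:118  2:62  3:146  4:20  5:209  6:45  7:52
  8:161  9:117  10:183  11:84  12:113  13:189  14:75  15:7
Giant step factor: 118^(-16) ≡ 182 (mod 239).
Scan 134·182^i mod 239 for i = 0, 1, …:
  i=0: 134   i=1: 10   i=2: 147   i=3: 225
  i=4: 81   i=5: 163   i=6: 30   i=7: 202
  i=8: 197   i=9: 4   i=10: 11   i=11: 90
  i=12: 128   i=13: 113
Match at i=13, j=12: k = 13·16 + 12 = 220.

220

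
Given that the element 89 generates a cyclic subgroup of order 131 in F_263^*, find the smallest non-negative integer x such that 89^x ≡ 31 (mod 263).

Successive powers of 89 modulo 263:
  89^0=1  89^1=89  89^2=31
So 89^2 ≡ 31 (mod 263), giving x = 2.

2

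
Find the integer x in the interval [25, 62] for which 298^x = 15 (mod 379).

25

Compute 298^25 mod 379 = 15, then multiply by 298 repeatedly:
  298^25=15
Found 15 at exponent 25.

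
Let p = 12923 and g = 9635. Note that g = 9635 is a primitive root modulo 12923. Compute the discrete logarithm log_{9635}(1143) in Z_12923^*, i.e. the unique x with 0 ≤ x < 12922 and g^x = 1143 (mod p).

Baby-step giant-step with m = ceil(sqrt(12922)) = 114.
Baby table (9635^j mod 12923 for j=0..113):
  0:1  1:9635  2:7316  3:7618  4:9713  5:9312  6:9654  7:9459
  8:4469  9:12302  10:14  11:5660  12:11963  13:3268  14:6752  15:1138
  16:5926  17:3196  18:10874  19:4229  20:196  21:1702  22:12406  23:6983
  24:4067  25:3009  26:5426  27:5975  28:10083  29:7514  30:2744  31:10905
  32:5685  33:7301  34:5246  35:3357  36:11349  37:6112  38:11932  39:1812
  40:12570  41:10517  42:2052  43:11753  44:8829  45:8229  46:3810  47:8030
  48:11972  49:12445  50:7981  51:5085  52:2882  53:9466  54:7299  55:11822
  56:1648  57:9036  58:12532  59:6231  60:8350  61:6575  62:1579  63:3294
  64:11725  65:10432  66:10149  67:10197  68:7449  69:9696  70:593  71:1589
  72:9183  73:7347  74:9074  75:3895  76:12856  77:605  78:902  79:6514
  80:8302  81:9323  82:12255  83:12397  84:10729  85:2838  86:11985  87:8470
  88:12628  89:735  90:12844  91:1292  92:3571  93:5559  94:8053  95:963
  96:12714  97:2273  98:8793  99:10290  100:11817  101:5165  102:11225  103:288
  104:9358  105:559  106:9997  107:5976  108:6795  109:1907  110:10362  111:7695
  112:2074  113:4032
Giant step factor: 9635^(-114) ≡ 921 (mod 12923).
Scan 1143·921^i mod 12923 for i = 0, 1, …:
  i=0: 1143   i=1: 5940   i=2: 4311   i=3: 3070
  i=4: 10256   i=5: 11986   i=6: 2864   i=7: 1452
  i=8: 6223   i=9: 6494     …   i=56: 6327
  i=57: 11817
Match at i=57, j=100: x = 57·114 + 100 = 6598.

6598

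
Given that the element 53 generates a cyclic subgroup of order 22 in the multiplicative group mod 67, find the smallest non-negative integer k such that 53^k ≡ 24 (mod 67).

10

Successive powers of 53 modulo 67:
  53^0=1  53^1=53  53^2=62  53^3=3  53^4=25  53^5=52
  53^6=9  53^7=8  53^8=22  53^9=27  53^10=24
So 53^10 ≡ 24 (mod 67), giving k = 10.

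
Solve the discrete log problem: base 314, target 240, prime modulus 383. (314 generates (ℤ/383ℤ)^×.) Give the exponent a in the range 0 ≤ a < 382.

13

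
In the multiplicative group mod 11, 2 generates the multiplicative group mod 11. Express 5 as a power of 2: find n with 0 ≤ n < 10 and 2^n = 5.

4

Successive powers of 2 modulo 11:
  2^0=1  2^1=2  2^2=4  2^3=8  2^4=5
So 2^4 ≡ 5 (mod 11), giving n = 4.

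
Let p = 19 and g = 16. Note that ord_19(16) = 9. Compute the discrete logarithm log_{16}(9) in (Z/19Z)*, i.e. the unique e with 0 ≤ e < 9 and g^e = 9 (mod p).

Successive powers of 16 modulo 19:
  16^0=1  16^1=16  16^2=9
So 16^2 ≡ 9 (mod 19), giving e = 2.

2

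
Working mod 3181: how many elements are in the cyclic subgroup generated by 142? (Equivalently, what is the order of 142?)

The order of 142 must divide p − 1 = 3180 = 2^2 · 3 · 5 · 53.
Divisors: 1, 2, 3, 4, 5, 6, 10, 12, 15, 20, 30, 53, 60, 106, 159, 212, 265, 318, 530, 636, 795, 1060, 1590, 3180.
Check each in increasing order: 142^1 ≡ 142;  142^2 ≡ 1078;  142^3 ≡ 388;  142^4 ≡ 1019;  142^5 ≡ 1553;  142^6 ≡ 1037;  142^10 ≡ 611;  142^12 ≡ 191;  142^15 ≡ 945;  142^20 ≡ 1144;  142^30 ≡ 2345;  142^53 ≡ 2563;  142^60 ≡ 2257;  142^106 ≡ 204;  142^159 ≡ 1168;  142^212 ≡ 263;  142^265 ≡ 2878;  142^318 ≡ 2756;  142^530 ≡ 2741;  142^636 ≡ 2489;  142^795 ≡ 2899;  142^1060 ≡ 2740;  142^1590 ≡ 3180;  142^3180 ≡ 1.
Smallest exponent giving 1 is 3180.

3180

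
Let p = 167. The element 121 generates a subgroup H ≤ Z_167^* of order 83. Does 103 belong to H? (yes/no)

no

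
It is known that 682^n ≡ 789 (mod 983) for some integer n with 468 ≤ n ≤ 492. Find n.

482

Compute 682^468 mod 983 = 572, then multiply by 682 repeatedly:
  682^468=572  682^469=836  682^470=12  682^471=320  682^472=14
  682^473=701  682^474=344  682^475=654  682^476=729  682^477=763
  682^478=359  682^479=71  682^480=255  682^481=902  682^482=789
Found 789 at exponent 482.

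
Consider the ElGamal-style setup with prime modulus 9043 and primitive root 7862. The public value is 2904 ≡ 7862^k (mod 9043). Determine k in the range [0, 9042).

Baby-step giant-step with m = ceil(sqrt(9042)) = 96.
Baby table (7862^j mod 9043 for j=0..95):
  0:1  1:7862  2:2139  3:5881  4:8606  5:646  6:5729  7:7258
  8:1066  9:7074  10:1338  11:2347  12:4394  13:1368  14:3089  15:5263
  16:5981  17:8065  18:6557  19:6034  20:8773  21:2365  22:1222  23:3698
  24:431  25:6440  26:8566  27:2671  28:1556  29:7136  30:460  31:8363
  32:7296  33:1403  34:6969  35:7784  36:3827  37:1813  38:2038  39:7603
  40:556  41:3503  42:4651  43:5313  44:1189  45:6499  46:2188  47:2270
  48:4901  49:8482  50:2402  51:2740  52:1454  53:996  54:8357  55:5339
  56:6655  57:7855  58:1363  59:8994  60:3611  61:3705  62:1207  63:3327
  64:4518  65:8655  66:6078  67:2024  68:6051  69:6782  70:2556  71:1726
  72:5312  73:2370  74:4360  75:5350  76:2707  77:4255  78:2753  79:4187
  80:1674  81:3423  82:8701  83:6010  84:945  85:5287  86:4766  87:5143
  88:3013  89:4589  90:6191  91:4216  92:3597  93:2153  94:7433  95:2380
Giant step factor: 7862^(-96) ≡ 2072 (mod 9043).
Scan 2904·2072^i mod 9043 for i = 0, 1, …:
  i=0: 2904   i=1: 3493   i=2: 3096   i=3: 3425
  i=4: 6888   i=5: 2082   i=6: 393   i=7: 426
  i=8: 5501   i=9: 3892     …   i=32: 8794
  i=33: 8566
Match at i=33, j=26: k = 33·96 + 26 = 3194.

3194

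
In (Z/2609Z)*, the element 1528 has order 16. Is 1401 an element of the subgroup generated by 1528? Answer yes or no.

no

1401 ∈ ⟨1528⟩ iff 1401^16 ≡ 1 (mod 2609), since |⟨1528⟩| = 16.
1401^16 mod 2609 = 2533.
Since 2533 ≠ 1, 1401 does not lie in the subgroup.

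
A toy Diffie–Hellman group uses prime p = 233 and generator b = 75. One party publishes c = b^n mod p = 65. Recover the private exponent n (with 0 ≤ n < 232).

Baby-step giant-step with m = ceil(sqrt(232)) = 16.
Baby table (75^j mod 233 for j=0..15):
  0:1  1:75  2:33  3:145  4:157  5:125  6:55  7:164
  8:184  9:53  10:14  11:118  12:229  13:166  14:101  15:119
Giant step factor: 75^(-16) ≡ 128 (mod 233).
Scan 65·128^i mod 233 for i = 0, 1, …:
  i=0: 65   i=1: 165   i=2: 150   i=3: 94
  i=4: 149   i=5: 199   i=6: 75
Match at i=6, j=1: n = 6·16 + 1 = 97.

97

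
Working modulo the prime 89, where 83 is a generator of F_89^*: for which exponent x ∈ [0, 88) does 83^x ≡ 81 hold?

52

Baby-step giant-step with m = ceil(sqrt(88)) = 10.
Baby table (83^j mod 89 for j=0..9):
  0:1  1:83  2:36  3:51  4:50  5:56  6:20  7:58
  8:8  9:41
Giant step factor: 83^(-10) ≡ 17 (mod 89).
Scan 81·17^i mod 89 for i = 0, 1, …:
  i=0: 81   i=1: 42   i=2: 2   i=3: 34
  i=4: 44   i=5: 36
Match at i=5, j=2: x = 5·10 + 2 = 52.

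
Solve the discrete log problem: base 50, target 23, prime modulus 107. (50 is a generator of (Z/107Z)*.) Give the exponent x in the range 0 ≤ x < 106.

4

Baby-step giant-step with m = ceil(sqrt(106)) = 11.
Baby table (50^j mod 107 for j=0..10):
  0:1  1:50  2:39  3:24  4:23  5:80  6:41  7:17
  8:101  9:21  10:87
Giant step factor: 50^(-11) ≡ 26 (mod 107).
Scan 23·26^i mod 107 for i = 0, 1, …:
  i=0: 23
Match at i=0, j=4: x = 0·11 + 4 = 4.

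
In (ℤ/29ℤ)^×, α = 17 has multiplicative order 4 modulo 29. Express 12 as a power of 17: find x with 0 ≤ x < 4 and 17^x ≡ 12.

Successive powers of 17 modulo 29:
  17^0=1  17^1=17  17^2=28  17^3=12
So 17^3 ≡ 12 (mod 29), giving x = 3.

3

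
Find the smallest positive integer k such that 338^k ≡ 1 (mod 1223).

The order of 338 must divide p − 1 = 1222 = 2 · 13 · 47.
Divisors: 1, 2, 13, 26, 47, 94, 611, 1222.
Check each in increasing order: 338^1 ≡ 338;  338^2 ≡ 505;  338^13 ≡ 995;  338^26 ≡ 618;  338^47 ≡ 1166;  338^94 ≡ 803;  338^611 ≡ 1.
Smallest exponent giving 1 is 611.

611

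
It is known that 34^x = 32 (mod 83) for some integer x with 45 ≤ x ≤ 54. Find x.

Compute 34^45 mod 83 = 47, then multiply by 34 repeatedly:
  34^45=47  34^46=21  34^47=50  34^48=40  34^49=32
Found 32 at exponent 49.

49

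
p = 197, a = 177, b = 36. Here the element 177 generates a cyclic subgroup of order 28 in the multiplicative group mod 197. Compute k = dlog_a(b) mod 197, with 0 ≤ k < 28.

4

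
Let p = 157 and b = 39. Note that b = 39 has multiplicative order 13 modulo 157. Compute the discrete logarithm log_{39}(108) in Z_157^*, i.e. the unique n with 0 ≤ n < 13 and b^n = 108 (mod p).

2

Successive powers of 39 modulo 157:
  39^0=1  39^1=39  39^2=108
So 39^2 ≡ 108 (mod 157), giving n = 2.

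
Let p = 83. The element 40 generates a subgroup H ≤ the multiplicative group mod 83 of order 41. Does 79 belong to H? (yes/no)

79 ∈ ⟨40⟩ iff 79^41 ≡ 1 (mod 83), since |⟨40⟩| = 41.
79^41 mod 83 = 82.
Since 82 ≠ 1, 79 does not lie in the subgroup.

no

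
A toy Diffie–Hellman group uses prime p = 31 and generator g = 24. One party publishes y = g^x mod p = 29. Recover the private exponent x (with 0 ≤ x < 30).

3

Successive powers of 24 modulo 31:
  24^0=1  24^1=24  24^2=18  24^3=29
So 24^3 ≡ 29 (mod 31), giving x = 3.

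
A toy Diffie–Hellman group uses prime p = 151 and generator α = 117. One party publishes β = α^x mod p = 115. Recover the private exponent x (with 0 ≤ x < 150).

Baby-step giant-step with m = ceil(sqrt(150)) = 13.
Baby table (117^j mod 151 for j=0..12):
  0:1  1:117  2:99  3:107  4:137  5:23  6:124  7:12
  8:45  9:131  10:76  11:134  12:125
Giant step factor: 117^(-13) ≡ 48 (mod 151).
Scan 115·48^i mod 151 for i = 0, 1, …:
  i=0: 115   i=1: 84   i=2: 106   i=3: 105
  i=4: 57   i=5: 18   i=6: 109   i=7: 98
  i=8: 23
Match at i=8, j=5: x = 8·13 + 5 = 109.

109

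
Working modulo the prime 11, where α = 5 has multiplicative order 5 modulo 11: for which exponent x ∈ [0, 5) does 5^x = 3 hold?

2

Successive powers of 5 modulo 11:
  5^0=1  5^1=5  5^2=3
So 5^2 ≡ 3 (mod 11), giving x = 2.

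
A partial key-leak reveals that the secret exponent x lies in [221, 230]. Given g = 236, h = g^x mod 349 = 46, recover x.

221

Compute 236^221 mod 349 = 46, then multiply by 236 repeatedly:
  236^221=46
Found 46 at exponent 221.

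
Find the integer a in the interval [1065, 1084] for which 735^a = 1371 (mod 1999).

Compute 735^1065 mod 1999 = 194, then multiply by 735 repeatedly:
  735^1065=194  735^1066=661  735^1067=78  735^1068=1358  735^1069=629
  735^1070=546  735^1071=1510  735^1072=405  735^1073=1823  735^1074=575
  735^1075=836  735^1076=767  735^1077=27  735^1078=1854  735^1079=1371
Found 1371 at exponent 1079.

1079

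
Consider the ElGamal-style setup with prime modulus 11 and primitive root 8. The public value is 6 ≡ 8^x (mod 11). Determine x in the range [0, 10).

Successive powers of 8 modulo 11:
  8^0=1  8^1=8  8^2=9  8^3=6
So 8^3 ≡ 6 (mod 11), giving x = 3.

3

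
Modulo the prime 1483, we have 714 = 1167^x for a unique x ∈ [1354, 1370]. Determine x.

1362

Compute 1167^1354 mod 1483 = 834, then multiply by 1167 repeatedly:
  1167^1354=834  1167^1355=430  1167^1356=556  1167^1357=781  1167^1358=865
  1167^1359=1015  1167^1360=1071  1167^1361=1171  1167^1362=714
Found 714 at exponent 1362.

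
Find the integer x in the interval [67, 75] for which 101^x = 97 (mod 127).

67

Compute 101^67 mod 127 = 97, then multiply by 101 repeatedly:
  101^67=97
Found 97 at exponent 67.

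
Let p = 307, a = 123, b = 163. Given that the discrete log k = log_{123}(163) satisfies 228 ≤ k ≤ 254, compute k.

231

Compute 123^228 mod 307 = 113, then multiply by 123 repeatedly:
  123^228=113  123^229=84  123^230=201  123^231=163
Found 163 at exponent 231.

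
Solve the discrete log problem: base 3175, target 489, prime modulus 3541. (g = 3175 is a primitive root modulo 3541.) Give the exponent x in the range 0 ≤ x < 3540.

1344

Baby-step giant-step with m = ceil(sqrt(3540)) = 60.
Baby table (3175^j mod 3541 for j=0..59):
  0:1  1:3175  2:2939  3:790  4:1222  5:2455  6:884  7:2228
  8:2523  9:783  10:243  11:3128  12:2436  13:756  14:3043  15:1677
  16:2352  17:3172  18:496  19:2596  20:2393  21:2330  22:601  23:3117
  24:2921  25:296  26:1435  27:2399  28:134  29:530  30:775  31:3171
  32:862  33:3198  34:1603  35:1108  36:1687  37:2233  38:693  39:1314
  40:652  41:2156  42:547  43:1635  44:19  45:128  46:2726  47:846
  48:1972  49:612  50:2632  51:3381  52:1904  53:713  54:1076  55:2776
  56:251  57:200  58:1161  59:3535
Giant step factor: 3175^(-60) ≡ 2688 (mod 3541).
Scan 489·2688^i mod 3541 for i = 0, 1, …:
  i=0: 489   i=1: 721   i=2: 1121   i=3: 3398
  i=4: 1585   i=5: 657   i=6: 2598   i=7: 572
  i=8: 742   i=9: 913     …   i=21: 1765
  i=22: 2921
Match at i=22, j=24: x = 22·60 + 24 = 1344.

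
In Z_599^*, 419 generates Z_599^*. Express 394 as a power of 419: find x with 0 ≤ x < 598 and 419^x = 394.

229

Baby-step giant-step with m = ceil(sqrt(598)) = 25.
Baby table (419^j mod 599 for j=0..24):
  0:1  1:419  2:54  3:463  4:520  5:443  6:526  7:561
  8:251  9:344  10:376  11:7  12:537  13:378  14:246  15:46
  16:106  17:88  18:333  19:559  20:12  21:236  22:49  23:165
  24:250
Giant step factor: 419^(-25) ≡ 591 (mod 599).
Scan 394·591^i mod 599 for i = 0, 1, …:
  i=0: 394   i=1: 442   i=2: 58   i=3: 135
  i=4: 118   i=5: 254   i=6: 364   i=7: 83
  i=8: 534   i=9: 520
Match at i=9, j=4: x = 9·25 + 4 = 229.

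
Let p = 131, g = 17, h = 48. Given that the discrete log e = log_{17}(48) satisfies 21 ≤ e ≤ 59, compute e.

Compute 17^21 mod 131 = 87, then multiply by 17 repeatedly:
  17^21=87  17^22=38  17^23=122  17^24=109  17^25=19
  17^26=61  17^27=120  17^28=75  17^29=96  17^30=60
  17^31=103  17^32=48
Found 48 at exponent 32.

32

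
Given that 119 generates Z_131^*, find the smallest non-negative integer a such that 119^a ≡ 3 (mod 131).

Baby-step giant-step with m = ceil(sqrt(130)) = 12.
Baby table (119^j mod 131 for j=0..11):
  0:1  1:119  2:13  3:106  4:38  5:68  6:101  7:98
  8:3  9:95  10:39  11:56
Giant step factor: 119^(-12) ≡ 77 (mod 131).
Scan 3·77^i mod 131 for i = 0, 1, …:
  i=0: 3
Match at i=0, j=8: a = 0·12 + 8 = 8.

8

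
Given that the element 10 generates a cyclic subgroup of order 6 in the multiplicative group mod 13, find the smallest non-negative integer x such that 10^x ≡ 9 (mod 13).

2

Successive powers of 10 modulo 13:
  10^0=1  10^1=10  10^2=9
So 10^2 ≡ 9 (mod 13), giving x = 2.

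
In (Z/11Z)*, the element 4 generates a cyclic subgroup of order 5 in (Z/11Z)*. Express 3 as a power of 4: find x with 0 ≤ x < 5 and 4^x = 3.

4

Successive powers of 4 modulo 11:
  4^0=1  4^1=4  4^2=5  4^3=9  4^4=3
So 4^4 ≡ 3 (mod 11), giving x = 4.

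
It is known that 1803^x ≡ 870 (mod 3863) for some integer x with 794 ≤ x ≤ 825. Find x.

Compute 1803^794 mod 3863 = 451, then multiply by 1803 repeatedly:
  1803^794=451  1803^795=1923  1803^796=2058  1803^797=2094  1803^798=1331
  1803^799=870
Found 870 at exponent 799.

799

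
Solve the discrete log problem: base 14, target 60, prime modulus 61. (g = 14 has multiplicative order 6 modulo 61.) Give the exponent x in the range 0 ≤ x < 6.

3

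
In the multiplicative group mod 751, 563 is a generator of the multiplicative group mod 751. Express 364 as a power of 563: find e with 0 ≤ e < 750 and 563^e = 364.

337

Baby-step giant-step with m = ceil(sqrt(750)) = 28.
Baby table (563^j mod 751 for j=0..27):
  0:1  1:563  2:47  3:176  4:707  5:11  6:185  7:517
  8:434  9:267  10:121  11:533  12:430  13:268  14:684  15:580
  16:606  17:224  18:695  19:14  20:372  21:658  22:211  23:135
  24:154  25:337  26:479  27:68
Giant step factor: 563^(-28) ≡ 265 (mod 751).
Scan 364·265^i mod 751 for i = 0, 1, …:
  i=0: 364   i=1: 332   i=2: 113   i=3: 656
  i=4: 359   i=5: 509   i=6: 456   i=7: 680
  i=8: 711   i=9: 665   i=10: 491   i=11: 192
  i=12: 563
Match at i=12, j=1: e = 12·28 + 1 = 337.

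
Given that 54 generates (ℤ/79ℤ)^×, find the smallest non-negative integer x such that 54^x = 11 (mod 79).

Baby-step giant-step with m = ceil(sqrt(78)) = 9.
Baby table (54^j mod 79 for j=0..8):
  0:1  1:54  2:72  3:17  4:49  5:39  6:52  7:43
  8:31
Giant step factor: 54^(-9) ≡ 58 (mod 79).
Scan 11·58^i mod 79 for i = 0, 1, …:
  i=0: 11   i=1: 6   i=2: 32   i=3: 39
Match at i=3, j=5: x = 3·9 + 5 = 32.

32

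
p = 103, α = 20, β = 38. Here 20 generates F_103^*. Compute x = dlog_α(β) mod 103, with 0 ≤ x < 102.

Baby-step giant-step with m = ceil(sqrt(102)) = 11.
Baby table (20^j mod 103 for j=0..10):
  0:1  1:20  2:91  3:69  4:41  5:99  6:23  7:48
  8:33  9:42  10:16
Giant step factor: 20^(-11) ≡ 75 (mod 103).
Scan 38·75^i mod 103 for i = 0, 1, …:
  i=0: 38   i=1: 69
Match at i=1, j=3: x = 1·11 + 3 = 14.

14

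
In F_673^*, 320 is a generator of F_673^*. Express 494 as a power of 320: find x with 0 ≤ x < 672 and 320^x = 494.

117

Baby-step giant-step with m = ceil(sqrt(672)) = 26.
Baby table (320^j mod 673 for j=0..25):
  0:1  1:320  2:104  3:303  4:48  5:554  6:281  7:411
  8:285  9:345  10:28  11:211  12:220  13:408  14:671  15:33
  16:465  17:67  18:577  19:238  20:111  21:524  22:103  23:656
  24:617  25:251
Giant step factor: 320^(-26) ≡ 26 (mod 673).
Scan 494·26^i mod 673 for i = 0, 1, …:
  i=0: 494   i=1: 57   i=2: 136   i=3: 171
  i=4: 408
Match at i=4, j=13: x = 4·26 + 13 = 117.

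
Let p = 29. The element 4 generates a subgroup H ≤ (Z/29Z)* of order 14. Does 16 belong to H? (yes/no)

yes

16 ∈ ⟨4⟩ iff 16^14 ≡ 1 (mod 29), since |⟨4⟩| = 14.
16^14 mod 29 = 1.
Since 1 = 1, 16 lies in the subgroup.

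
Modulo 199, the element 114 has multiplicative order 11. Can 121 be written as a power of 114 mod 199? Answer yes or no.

yes

⟨114⟩ has order 11; its elements mod 199 are {1, 18, 61, 62, 63, 103, 114, 121, 125, 139, 188}.
121 is in this set.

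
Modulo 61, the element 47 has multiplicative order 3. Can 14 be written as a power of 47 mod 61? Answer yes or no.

⟨47⟩ has order 3; its elements mod 61 are {1, 13, 47}.
14 is not in this set.

no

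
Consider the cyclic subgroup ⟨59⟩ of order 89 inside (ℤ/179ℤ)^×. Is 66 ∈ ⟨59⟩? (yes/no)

yes

66 ∈ ⟨59⟩ iff 66^89 ≡ 1 (mod 179), since |⟨59⟩| = 89.
66^89 mod 179 = 1.
Since 1 = 1, 66 lies in the subgroup.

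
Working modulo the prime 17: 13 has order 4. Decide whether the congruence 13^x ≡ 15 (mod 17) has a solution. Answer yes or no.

no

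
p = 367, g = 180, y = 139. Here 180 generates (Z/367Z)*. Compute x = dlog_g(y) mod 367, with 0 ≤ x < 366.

113

Baby-step giant-step with m = ceil(sqrt(366)) = 20.
Baby table (180^j mod 367 for j=0..19):
  0:1  1:180  2:104  3:3  4:173  5:312  6:9  7:152
  8:202  9:27  10:89  11:239  12:81  13:267  14:350  15:243
  16:67  17:316  18:362  19:201
Giant step factor: 180^(-20) ≡ 355 (mod 367).
Scan 139·355^i mod 367 for i = 0, 1, …:
  i=0: 139   i=1: 167   i=2: 198   i=3: 193
  i=4: 253   i=5: 267
Match at i=5, j=13: x = 5·20 + 13 = 113.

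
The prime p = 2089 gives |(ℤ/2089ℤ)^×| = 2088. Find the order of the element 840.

The order of 840 must divide p − 1 = 2088 = 2^3 · 3^2 · 29.
Divisors: 1, 2, 3, 4, 6, 8, 9, 12, 18, 24, 29, 36, 58, 72, 87, 116, 174, 232, 261, 348, 522, 696, 1044, 2088.
Check each in increasing order: 840^1 ≡ 840;  840^2 ≡ 1607;  840^3 ≡ 386;  840^4 ≡ 445;  840^6 ≡ 677;  840^8 ≡ 1659;  840^9 ≡ 197;  840^12 ≡ 838;  840^18 ≡ 1207;  840^24 ≡ 340;  840^29 ≡ 1418;  840^36 ≡ 816;  840^58 ≡ 1106;  840^72 ≡ 1554;  840^87 ≡ 1558;  840^116 ≡ 1171;  840^174 ≡ 2035;  840^232 ≡ 857;  840^261 ≡ 1517;  840^348 ≡ 827;  840^522 ≡ 1300;  840^696 ≡ 826;  840^1044 ≡ 2088;  840^2088 ≡ 1.
Smallest exponent giving 1 is 2088.

2088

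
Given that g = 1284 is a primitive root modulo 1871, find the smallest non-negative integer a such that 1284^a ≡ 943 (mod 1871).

538

Baby-step giant-step with m = ceil(sqrt(1870)) = 44.
Baby table (1284^j mod 1871 for j=0..43):
  0:1  1:1284  2:305  3:581  4:1346  5:1331  6:781  7:1819
  8:588  9:979  10:1595  11:1106  12:15  13:550  14:833  15:1231
  16:1480  17:1255  18:489  19:1091  20:1336  21:1588  22:1473  23:1622
  24:225  25:766  26:1269  27:1626  28:1619  29:115  30:1722  31:1397
  32:1330  33:1368  34:1514  35:7  36:1504  37:264  38:325  39:67
  40:1833  41:1725  42:1507  43:374
Giant step factor: 1284^(-44) ≡ 255 (mod 1871).
Scan 943·255^i mod 1871 for i = 0, 1, …:
  i=0: 943   i=1: 977   i=2: 292   i=3: 1491
  i=4: 392   i=5: 797   i=6: 1167   i=7: 96
  i=8: 157   i=9: 744   i=10: 749   i=11: 153
  i=12: 1595
Match at i=12, j=10: a = 12·44 + 10 = 538.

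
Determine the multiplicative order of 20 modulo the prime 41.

20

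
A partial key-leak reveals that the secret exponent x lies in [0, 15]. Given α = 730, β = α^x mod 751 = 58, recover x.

9

Compute 730^0 mod 751 = 1, then multiply by 730 repeatedly:
  730^0=1  730^1=730  730^2=441  730^3=502  730^4=723
  730^5=588  730^6=419  730^7=213  730^8=33  730^9=58
Found 58 at exponent 9.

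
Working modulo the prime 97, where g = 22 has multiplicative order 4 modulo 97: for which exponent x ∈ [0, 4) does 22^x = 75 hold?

3

Successive powers of 22 modulo 97:
  22^0=1  22^1=22  22^2=96  22^3=75
So 22^3 ≡ 75 (mod 97), giving x = 3.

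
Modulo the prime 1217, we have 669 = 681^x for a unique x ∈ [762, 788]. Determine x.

Compute 681^762 mod 1217 = 351, then multiply by 681 repeatedly:
  681^762=351  681^763=499  681^764=276  681^765=538  681^766=61
  681^767=163  681^768=256  681^769=305  681^770=815  681^771=63
  681^772=308  681^773=424  681^774=315  681^775=323  681^776=903
  681^777=358  681^778=398  681^779=864  681^780=573  681^781=773
  681^782=669
Found 669 at exponent 782.

782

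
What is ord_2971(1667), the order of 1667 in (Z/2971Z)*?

135

The order of 1667 must divide p − 1 = 2970 = 2 · 3^3 · 5 · 11.
Divisors: 1, 2, 3, 5, 6, 9, 10, 11, 15, 18, 22, 27, 30, 33, 45, 54, 55, 66, 90, 99, 110, 135, 165, 198, 270, 297, 330, 495, 594, 990, 1485, 2970.
Check each in increasing order: 1667^1 ≡ 1667;  1667^2 ≡ 1004;  1667^3 ≡ 995;  1667^5 ≡ 724;  1667^6 ≡ 682;  1667^9 ≡ 1202;  1667^10 ≡ 1280;  1667^11 ≡ 582;  1667^15 ≡ 2739;  1667^18 ≡ 898;  1667^22 ≡ 30;  1667^27 ≡ 923;  1667^30 ≡ 346;  1667^33 ≡ 2605;  1667^45 ≡ 2916;  1667^54 ≡ 2223;  1667^55 ≡ 904;  1667^66 ≡ 261;  1667^90 ≡ 54;  1667^99 ≡ 2517;  1667^110 ≡ 191;  1667^135 ≡ 1.
Smallest exponent giving 1 is 135.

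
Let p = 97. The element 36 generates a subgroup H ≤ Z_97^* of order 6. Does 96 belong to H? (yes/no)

96 ∈ ⟨36⟩ iff 96^6 ≡ 1 (mod 97), since |⟨36⟩| = 6.
96^6 mod 97 = 1.
Since 1 = 1, 96 lies in the subgroup.

yes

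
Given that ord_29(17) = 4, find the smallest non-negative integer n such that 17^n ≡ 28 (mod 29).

Successive powers of 17 modulo 29:
  17^0=1  17^1=17  17^2=28
So 17^2 ≡ 28 (mod 29), giving n = 2.

2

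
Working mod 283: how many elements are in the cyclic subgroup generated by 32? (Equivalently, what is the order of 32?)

94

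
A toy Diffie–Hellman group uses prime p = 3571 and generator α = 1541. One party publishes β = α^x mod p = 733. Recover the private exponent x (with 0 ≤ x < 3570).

Baby-step giant-step with m = ceil(sqrt(3570)) = 60.
Baby table (1541^j mod 3571 for j=0..59):
  0:1  1:1541  2:3537  3:1171  4:1156  5:3038  6:3548  7:267
  8:782  9:1635  10:1980  11:1546  12:529  13:1001  14:3440  15:1676
  16:883  17:152  18:2117  19:1974  20:3013  21:733  22:1117  23:75
  24:1303  25:1021  26:2121  27:996  28:2877  29:1846  30:2170  31:1514
  32:1211  33:2089  34:1678  35:394  36:84  37:888  38:715  39:1947
  40:687  41:1651  42:1639  43:1002  44:1410  45:1642  46:2054  47:1308
  48:1584  49:1951  50:3280  51:1515  52:2752  53:2055  54:2849  55:1550
  56:3122  57:865  58:982  59:2729
Giant step factor: 1541^(-60) ≡ 2942 (mod 3571).
Scan 733·2942^i mod 3571 for i = 0, 1, …:
  i=0: 733
Match at i=0, j=21: x = 0·60 + 21 = 21.

21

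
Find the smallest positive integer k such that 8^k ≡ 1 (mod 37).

12

The order of 8 must divide p − 1 = 36 = 2^2 · 3^2.
Divisors: 1, 2, 3, 4, 6, 9, 12, 18, 36.
Check each in increasing order: 8^1 ≡ 8;  8^2 ≡ 27;  8^3 ≡ 31;  8^4 ≡ 26;  8^6 ≡ 36;  8^9 ≡ 6;  8^12 ≡ 1.
Smallest exponent giving 1 is 12.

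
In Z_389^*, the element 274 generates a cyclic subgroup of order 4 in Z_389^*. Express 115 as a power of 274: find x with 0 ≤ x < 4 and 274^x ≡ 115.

3

Successive powers of 274 modulo 389:
  274^0=1  274^1=274  274^2=388  274^3=115
So 274^3 ≡ 115 (mod 389), giving x = 3.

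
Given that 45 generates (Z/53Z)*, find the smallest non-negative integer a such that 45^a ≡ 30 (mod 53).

13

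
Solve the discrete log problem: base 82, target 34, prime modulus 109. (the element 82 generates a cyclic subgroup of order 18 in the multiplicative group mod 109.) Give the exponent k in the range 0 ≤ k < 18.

Successive powers of 82 modulo 109:
  82^0=1  82^1=82  82^2=75  82^3=46  82^4=66  82^5=71
  82^6=45  82^7=93  82^8=105  82^9=108  82^10=27  82^11=34
So 82^11 ≡ 34 (mod 109), giving k = 11.

11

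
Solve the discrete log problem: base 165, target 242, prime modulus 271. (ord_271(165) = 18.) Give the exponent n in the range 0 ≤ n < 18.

12

Successive powers of 165 modulo 271:
  165^0=1  165^1=165  165^2=125  165^3=29  165^4=178  165^5=102
  165^6=28  165^7=13  165^8=248  165^9=270  165^10=106  165^11=146
  165^12=242
So 165^12 ≡ 242 (mod 271), giving n = 12.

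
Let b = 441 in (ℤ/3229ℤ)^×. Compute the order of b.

269

The order of 441 must divide p − 1 = 3228 = 2^2 · 3 · 269.
Divisors: 1, 2, 3, 4, 6, 12, 269, 538, 807, 1076, 1614, 3228.
Check each in increasing order: 441^1 ≡ 441;  441^2 ≡ 741;  441^3 ≡ 652;  441^4 ≡ 151;  441^6 ≡ 2105;  441^12 ≡ 837;  441^269 ≡ 1.
Smallest exponent giving 1 is 269.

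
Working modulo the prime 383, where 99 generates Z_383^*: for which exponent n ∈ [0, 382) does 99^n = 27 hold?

214

Baby-step giant-step with m = ceil(sqrt(382)) = 20.
Baby table (99^j mod 383 for j=0..19):
  0:1  1:99  2:226  3:160  4:137  5:158  6:322  7:89
  8:2  9:198  10:69  11:320  12:274  13:316  14:261  15:178
  16:4  17:13  18:138  19:257
Giant step factor: 99^(-20) ≡ 65 (mod 383).
Scan 27·65^i mod 383 for i = 0, 1, …:
  i=0: 27   i=1: 223   i=2: 324   i=3: 378
  i=4: 58   i=5: 323   i=6: 313   i=7: 46
  i=8: 309   i=9: 169   i=10: 261
Match at i=10, j=14: n = 10·20 + 14 = 214.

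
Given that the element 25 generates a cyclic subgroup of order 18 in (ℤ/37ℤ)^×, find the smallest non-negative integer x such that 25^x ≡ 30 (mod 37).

5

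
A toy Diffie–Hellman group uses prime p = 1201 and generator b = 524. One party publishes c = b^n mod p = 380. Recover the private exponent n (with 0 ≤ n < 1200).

1064

Baby-step giant-step with m = ceil(sqrt(1200)) = 35.
Baby table (524^j mod 1201 for j=0..34):
  0:1  1:524  2:748  3:426  4:1039  5:383  6:125  7:646
  8:1023  9:406  10:167  11:1036  12:12  13:283  14:569  15:308
  16:458  17:993  18:299  19:546  20:266  21:68  22:803  23:422
  24:144  25:994  26:823  27:93  28:692  29:1107  30:1186  31:547
  32:790  33:816  34:28
Giant step factor: 524^(-35) ≡ 1104 (mod 1201).
Scan 380·1104^i mod 1201 for i = 0, 1, …:
  i=0: 380   i=1: 371   i=2: 43   i=3: 633
  i=4: 1051   i=5: 138   i=6: 1026   i=7: 161
  i=8: 1197   i=9: 388     …   i=29: 217
  i=30: 569
Match at i=30, j=14: n = 30·35 + 14 = 1064.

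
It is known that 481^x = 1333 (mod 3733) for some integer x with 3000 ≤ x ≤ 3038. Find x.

3001

Compute 481^3000 mod 3733 = 1943, then multiply by 481 repeatedly:
  481^3000=1943  481^3001=1333
Found 1333 at exponent 3001.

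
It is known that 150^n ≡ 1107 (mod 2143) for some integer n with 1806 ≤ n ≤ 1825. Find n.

Compute 150^1806 mod 2143 = 492, then multiply by 150 repeatedly:
  150^1806=492  150^1807=938  150^1808=1405  150^1809=736  150^1810=1107
Found 1107 at exponent 1810.

1810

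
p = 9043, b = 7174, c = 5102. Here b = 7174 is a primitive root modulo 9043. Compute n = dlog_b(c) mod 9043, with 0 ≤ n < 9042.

Baby-step giant-step with m = ceil(sqrt(9042)) = 96.
Baby table (7174^j mod 9043 for j=0..95):
  0:1  1:7174  2:2563  3:2543  4:3751  5:6749  6:1104  7:7471
  8:8136  9:4142  10:8453  11:8507  12:7054  13:768  14:2445  15:6053
  16:8779  17:5094  18:1593  19:6873  20:4466  21:8778  22:6963  23:8073
  24:4330  25:715  26:2029  27:5859  28:602  29:5237  30:5616  31:2619
  32:6395  33:2591  34:4469  35:3171  36:5609  37:6659  38:6540  39:2876
  40:5341  41:1143  42:6924  43:8620  44:3846  45:1011  46:428  47:4895
  48:2761  49:3244  50:4817  51:3855  52:2276  53:5409  54:653  55:348
  56:684  57:5710  58:7793  59:3156  60:6515  61:4386  62:4567  63:869
  64:3579  65:2669  66:3375  67:4139  68:5017  69:818  70:8468  71:7601
  72:284  73:2741  74:4452  75:7815  76:7253  77:8643  78:6074  79:5702
  80:4659  81:738  82:4257  83:1507  84:4833  85:1080  86:7112  87:882
  88:6411  89:8859  90:262  91:7687  92:2324  93:6127  94:6118  95:4853
Giant step factor: 7174^(-96) ≡ 6429 (mod 9043).
Scan 5102·6429^i mod 9043 for i = 0, 1, …:
  i=0: 5102   i=1: 1797   i=2: 5002   i=3: 950
  i=4: 3525   i=5: 467   i=6: 67   i=7: 5722
  i=8: 8857   i=9: 6925     …   i=45: 4256
  i=46: 6749
Match at i=46, j=5: n = 46·96 + 5 = 4421.

4421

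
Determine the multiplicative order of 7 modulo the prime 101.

The order of 7 must divide p − 1 = 100 = 2^2 · 5^2.
Divisors: 1, 2, 4, 5, 10, 20, 25, 50, 100.
Check each in increasing order: 7^1 ≡ 7;  7^2 ≡ 49;  7^4 ≡ 78;  7^5 ≡ 41;  7^10 ≡ 65;  7^20 ≡ 84;  7^25 ≡ 10;  7^50 ≡ 100;  7^100 ≡ 1.
Smallest exponent giving 1 is 100.

100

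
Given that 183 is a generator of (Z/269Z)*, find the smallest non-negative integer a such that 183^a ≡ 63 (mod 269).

Baby-step giant-step with m = ceil(sqrt(268)) = 17.
Baby table (183^j mod 269 for j=0..16):
  0:1  1:183  2:133  3:129  4:204  5:210  6:232  7:223
  8:190  9:69  10:253  11:31  12:24  13:88  14:233  15:137
  16:54
Giant step factor: 183^(-17) ≡ 197 (mod 269).
Scan 63·197^i mod 269 for i = 0, 1, …:
  i=0: 63   i=1: 37   i=2: 26   i=3: 11
  i=4: 15   i=5: 265   i=6: 19   i=7: 246
  i=8: 42   i=9: 204
Match at i=9, j=4: a = 9·17 + 4 = 157.

157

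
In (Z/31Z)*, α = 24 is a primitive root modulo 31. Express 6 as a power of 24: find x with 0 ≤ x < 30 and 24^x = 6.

25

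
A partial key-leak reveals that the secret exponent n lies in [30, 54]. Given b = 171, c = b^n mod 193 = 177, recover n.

40

Compute 171^30 mod 193 = 121, then multiply by 171 repeatedly:
  171^30=121  171^31=40  171^32=85  171^33=60  171^34=31
  171^35=90  171^36=143  171^37=135  171^38=118  171^39=106
  171^40=177
Found 177 at exponent 40.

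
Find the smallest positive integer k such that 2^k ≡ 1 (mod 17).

8

The order of 2 must divide p − 1 = 16 = 2^4.
Divisors: 1, 2, 4, 8, 16.
Check each in increasing order: 2^1 ≡ 2;  2^2 ≡ 4;  2^4 ≡ 16;  2^8 ≡ 1.
Smallest exponent giving 1 is 8.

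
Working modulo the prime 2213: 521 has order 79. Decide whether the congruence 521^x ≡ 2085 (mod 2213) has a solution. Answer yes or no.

2085 ∈ ⟨521⟩ iff 2085^79 ≡ 1 (mod 2213), since |⟨521⟩| = 79.
2085^79 mod 2213 = 1083.
Since 1083 ≠ 1, 2085 does not lie in the subgroup.

no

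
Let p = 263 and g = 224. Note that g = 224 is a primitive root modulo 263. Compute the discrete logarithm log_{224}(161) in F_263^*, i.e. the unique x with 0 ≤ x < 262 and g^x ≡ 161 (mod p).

Successive powers of 224 modulo 263:
  224^0=1  224^1=224  224^2=206  224^3=119  224^4=93  224^5=55
  224^6=222  224^7=21  224^8=233  224^9=118  224^10=132  224^11=112
  224^12=103  224^13=191  224^14=178  224^15=159  224^16=111  224^17=142
  224^18=248  224^19=59  224^20=66  224^21=56  224^22=183  224^23=227
  224^24=89  224^25=211  224^26=187  224^27=71  224^28=124  224^29=161
So 224^29 ≡ 161 (mod 263), giving x = 29.

29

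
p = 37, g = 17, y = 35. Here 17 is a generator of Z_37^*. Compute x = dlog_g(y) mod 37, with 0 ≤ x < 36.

Successive powers of 17 modulo 37:
  17^0=1  17^1=17  17^2=30  17^3=29  17^4=12  17^5=19
  17^6=27  17^7=15  17^8=33  17^9=6  17^10=28  17^11=32
  17^12=26  17^13=35
So 17^13 ≡ 35 (mod 37), giving x = 13.

13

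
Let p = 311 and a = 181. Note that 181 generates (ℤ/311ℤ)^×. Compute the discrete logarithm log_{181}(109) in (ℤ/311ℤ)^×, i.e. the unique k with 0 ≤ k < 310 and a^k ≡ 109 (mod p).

Baby-step giant-step with m = ceil(sqrt(310)) = 18.
Baby table (181^j mod 311 for j=0..17):
  0:1  1:181  2:106  3:215  4:40  5:87  6:197  7:203
  8:45  9:59  10:105  11:34  12:245  13:183  14:157  15:116
  16:159  17:167
Giant step factor: 181^(-18) ≡ 254 (mod 311).
Scan 109·254^i mod 311 for i = 0, 1, …:
  i=0: 109   i=1: 7   i=2: 223   i=3: 40
Match at i=3, j=4: k = 3·18 + 4 = 58.

58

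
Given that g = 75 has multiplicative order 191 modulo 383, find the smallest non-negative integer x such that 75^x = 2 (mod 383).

188

Baby-step giant-step with m = ceil(sqrt(191)) = 14.
Baby table (75^j mod 383 for j=0..13):
  0:1  1:75  2:263  3:192  4:229  5:323  6:96  7:306
  8:353  9:48  10:153  11:368  12:24  13:268
Giant step factor: 75^(-14) ≡ 102 (mod 383).
Scan 2·102^i mod 383 for i = 0, 1, …:
  i=0: 2   i=1: 204   i=2: 126   i=3: 213
  i=4: 278   i=5: 14   i=6: 279   i=7: 116
  i=8: 342   i=9: 31   i=10: 98   i=11: 38
  i=12: 46   i=13: 96
Match at i=13, j=6: x = 13·14 + 6 = 188.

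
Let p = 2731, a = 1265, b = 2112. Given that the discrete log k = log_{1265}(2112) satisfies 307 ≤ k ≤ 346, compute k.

Compute 1265^307 mod 2731 = 2694, then multiply by 1265 repeatedly:
  1265^307=2694  1265^308=2353  1265^309=2486  1265^310=1409  1265^311=1773
  1265^312=694  1265^313=1259  1265^314=462  1265^315=2727  1265^316=402
  1265^317=564  1265^318=669  1265^319=2406  1265^320=1256  1265^321=2129
  1265^322=419  1265^323=221  1265^324=1003  1265^325=1611  1265^326=589
  1265^327=2253  1265^328=1612  1265^329=1854  1265^330=2112
Found 2112 at exponent 330.

330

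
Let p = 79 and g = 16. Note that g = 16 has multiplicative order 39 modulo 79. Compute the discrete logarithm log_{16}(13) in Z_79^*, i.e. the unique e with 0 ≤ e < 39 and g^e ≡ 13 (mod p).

7

Successive powers of 16 modulo 79:
  16^0=1  16^1=16  16^2=19  16^3=67  16^4=45  16^5=9
  16^6=65  16^7=13
So 16^7 ≡ 13 (mod 79), giving e = 7.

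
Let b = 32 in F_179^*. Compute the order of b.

The order of 32 must divide p − 1 = 178 = 2 · 89.
Divisors: 1, 2, 89, 178.
Check each in increasing order: 32^1 ≡ 32;  32^2 ≡ 129;  32^89 ≡ 178;  32^178 ≡ 1.
Smallest exponent giving 1 is 178.

178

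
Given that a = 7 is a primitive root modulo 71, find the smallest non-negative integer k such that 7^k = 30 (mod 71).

Baby-step giant-step with m = ceil(sqrt(70)) = 9.
Baby table (7^j mod 71 for j=0..8):
  0:1  1:7  2:49  3:59  4:58  5:51  6:2  7:14
  8:27
Giant step factor: 7^(-9) ≡ 68 (mod 71).
Scan 30·68^i mod 71 for i = 0, 1, …:
  i=0: 30   i=1: 52   i=2: 57   i=3: 42
  i=4: 16   i=5: 23   i=6: 2
Match at i=6, j=6: k = 6·9 + 6 = 60.

60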